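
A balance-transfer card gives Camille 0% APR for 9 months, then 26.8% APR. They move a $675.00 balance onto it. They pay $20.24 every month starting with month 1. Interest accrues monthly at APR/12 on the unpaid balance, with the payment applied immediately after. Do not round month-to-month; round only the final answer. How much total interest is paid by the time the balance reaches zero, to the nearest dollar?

Promo months 1–9 at r₀ = 0%/12 = 0; months 10+ at r₁ = 26.8%/12 = 0.0223333.
After month 9 (no interest yet): B = $675.00 − 9·$20.24 = $492.84.
Then at r₁ with $20.24/mo: n₂ = −ln(1 − r₁·B/P)/ln(1+r₁) ≈ 35.53 → 36 more payments.
Total paid = 44·$20.24 + $10.85 = $901.41; interest = $901.41 − $675.00 = $226.41.

$226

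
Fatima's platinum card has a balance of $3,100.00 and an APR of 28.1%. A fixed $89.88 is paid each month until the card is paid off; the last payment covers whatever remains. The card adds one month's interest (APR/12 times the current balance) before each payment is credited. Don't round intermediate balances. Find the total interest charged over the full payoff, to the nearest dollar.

$3,301

Monthly rate r = 28.1%/12 = 2.34167% = 0.0234167.
Payoff takes n = ⌈−ln(1 − rB₀/P)/ln(1+r)⌉ = ⌈71.217⌉ = 72 payments; the last is $19.70.
Total paid = 71·$89.88 + $19.70 = $6,401.18.
Total interest = total paid − principal = $6,401.18 − $3,100.00 = $3,301.18.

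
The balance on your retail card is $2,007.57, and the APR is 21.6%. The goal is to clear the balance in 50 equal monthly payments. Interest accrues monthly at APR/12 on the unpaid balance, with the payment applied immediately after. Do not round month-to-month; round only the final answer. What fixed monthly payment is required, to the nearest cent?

$61.23

Monthly rate r = 21.6%/12 = 1.8% = 0.018.
Level-payment amortization: P = B₀·r / (1 − (1+r)^(−n)) = 2007.57·0.018 / (1 − 1.018^(−50)).
Denominator 1 − (1+r)^(−50) = 0.59016306.
P = 36.1363 / 0.59016306 ≈ 61.23.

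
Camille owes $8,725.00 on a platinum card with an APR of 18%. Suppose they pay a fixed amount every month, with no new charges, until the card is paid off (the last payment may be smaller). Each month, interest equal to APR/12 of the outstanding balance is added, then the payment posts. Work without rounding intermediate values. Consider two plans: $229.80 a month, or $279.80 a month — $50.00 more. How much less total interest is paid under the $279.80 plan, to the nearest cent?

Monthly rate r = 18%/12 = 1.5% = 0.015.
At $229.80/mo: n = ⌈−ln(1 − rB₀/P)/ln(1+r)⌉ = 57 payments (last $140.63); total interest = total paid − $8,725.00 = $4,284.43.
At $279.80/mo: 43 payments (last $100.28); total interest $3,126.88.
Interest saved = $4,284.43 − $3,126.88 = $1,157.55.

$1,157.55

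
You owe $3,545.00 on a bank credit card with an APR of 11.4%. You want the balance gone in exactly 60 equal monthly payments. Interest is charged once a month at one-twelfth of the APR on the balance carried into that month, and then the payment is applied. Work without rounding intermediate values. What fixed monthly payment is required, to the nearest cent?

Monthly rate r = 11.4%/12 = 0.95% = 0.0095.
Level-payment amortization: P = B₀·r / (1 − (1+r)^(−n)) = 3545.00·0.0095 / (1 − 1.0095^(−60)).
Denominator 1 − (1+r)^(−60) = 0.432950981.
P = 33.6775 / 0.432950981 ≈ 77.79.

$77.79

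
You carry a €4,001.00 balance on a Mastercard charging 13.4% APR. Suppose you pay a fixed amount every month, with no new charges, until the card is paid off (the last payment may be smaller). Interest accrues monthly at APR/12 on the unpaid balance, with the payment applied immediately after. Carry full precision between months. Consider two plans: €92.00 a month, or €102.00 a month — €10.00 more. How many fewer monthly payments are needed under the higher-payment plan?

8 fewer payments

Monthly rate r = 13.4%/12 = 1.11667% = 0.0111667.
At €92.00/mo: n = ⌈−ln(1 − rB₀/P)/ln(1+r)⌉ = 60 payments (last €79.82); total interest = total paid − €4,001.00 = €1,506.82.
At €102.00/mo: 52 payments (last €91.37); total interest €1,292.37.
Payments saved = 60 − 52 = 8.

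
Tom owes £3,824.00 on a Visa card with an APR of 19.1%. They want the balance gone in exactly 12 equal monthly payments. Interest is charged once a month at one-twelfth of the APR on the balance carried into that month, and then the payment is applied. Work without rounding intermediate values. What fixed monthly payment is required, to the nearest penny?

Monthly rate r = 19.1%/12 = 1.59167% = 0.0159167.
Level-payment amortization: P = B₀·r / (1 − (1+r)^(−n)) = 3824.00·0.0159167 / (1 − 1.01592^(−12)).
Denominator 1 − (1+r)^(−12) = 0.172623889.
P = 60.8653 / 0.172623889 ≈ 352.59.

£352.59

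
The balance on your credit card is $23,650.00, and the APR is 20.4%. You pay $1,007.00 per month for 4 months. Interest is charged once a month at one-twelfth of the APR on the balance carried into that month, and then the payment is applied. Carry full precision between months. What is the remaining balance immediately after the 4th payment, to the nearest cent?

$21,167.79

Monthly rate r = 20.4%/12 = 1.7% = 0.017.
Each month: B ← B·(1+r) − $1,007.00.
Month 1: interest $402.05; balance after payment $23,045.05.
Month 2: interest $391.77; balance after payment $22,429.82.
Month 3: interest $381.31; balance after payment $21,804.12.
Month 4: interest $370.67; balance after payment $21,167.79.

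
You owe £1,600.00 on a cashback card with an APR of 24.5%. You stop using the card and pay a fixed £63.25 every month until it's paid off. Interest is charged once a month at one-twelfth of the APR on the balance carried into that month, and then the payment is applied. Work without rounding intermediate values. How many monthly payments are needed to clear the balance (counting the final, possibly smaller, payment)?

Monthly rate r = 24.5%/12 = 2.04167% = 0.0204167.
Recurrence: B ← B·(1+r) − £63.25.
Month 1: interest £32.67; balance after payment £1,569.42.
Month 2: interest £32.04; balance after payment £1,538.21.
Closed form: n = −ln(1 − rB₀/P)/ln(1+r) = −ln(0.48353)/ln(1.02042) ≈ 35.953, so the balance reaches zero during payment 36.

36 payments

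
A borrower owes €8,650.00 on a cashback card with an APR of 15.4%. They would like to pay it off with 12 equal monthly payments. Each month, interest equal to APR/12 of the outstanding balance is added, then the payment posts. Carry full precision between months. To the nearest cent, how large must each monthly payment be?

Monthly rate r = 15.4%/12 = 1.28333% = 0.0128333.
Level-payment amortization: P = B₀·r / (1 − (1+r)^(−n)) = 8650.00·0.0128333 / (1 − 1.01283^(−12)).
Denominator 1 − (1+r)^(−12) = 0.141887618.
P = 111.008 / 0.141887618 ≈ 782.37.

€782.37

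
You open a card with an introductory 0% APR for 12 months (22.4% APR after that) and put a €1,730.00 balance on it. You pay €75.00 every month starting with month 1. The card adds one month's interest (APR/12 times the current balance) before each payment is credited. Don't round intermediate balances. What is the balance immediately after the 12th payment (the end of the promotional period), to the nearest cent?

Promo months 1–12 at r₀ = 0%/12 = 0; months 13+ at r₁ = 22.4%/12 = 0.0186667.
After month 12 (no interest yet): B = €1,730.00 − 12·€75.00 = €830.00.

€830.00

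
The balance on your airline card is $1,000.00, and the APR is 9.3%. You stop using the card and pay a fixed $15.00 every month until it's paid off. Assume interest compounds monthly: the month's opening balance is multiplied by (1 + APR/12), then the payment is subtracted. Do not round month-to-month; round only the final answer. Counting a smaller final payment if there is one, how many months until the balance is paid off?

95 months

Monthly rate r = 9.3%/12 = 0.775% = 0.00775.
Recurrence: B ← B·(1+r) − $15.00.
Month 1: interest $7.75; balance after payment $992.75.
Month 2: interest $7.69; balance after payment $985.44.
Closed form: n = −ln(1 − rB₀/P)/ln(1+r) = −ln(0.48333)/ln(1.00775) ≈ 94.176, so the balance reaches zero during payment 95.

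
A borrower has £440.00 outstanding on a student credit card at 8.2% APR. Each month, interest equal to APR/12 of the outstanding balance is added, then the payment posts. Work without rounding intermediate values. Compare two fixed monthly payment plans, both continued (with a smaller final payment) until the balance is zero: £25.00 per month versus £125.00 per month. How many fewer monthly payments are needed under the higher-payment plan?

15 fewer payments

Monthly rate r = 8.2%/12 = 0.683333% = 0.00683333.
At £25.00/mo: n = ⌈−ln(1 − rB₀/P)/ln(1+r)⌉ = 19 payments (last £20.40); total interest = total paid − £440.00 = £30.40.
At £125.00/mo: 4 payments (last £72.00); total interest £7.00.
Payments saved = 19 − 4 = 15.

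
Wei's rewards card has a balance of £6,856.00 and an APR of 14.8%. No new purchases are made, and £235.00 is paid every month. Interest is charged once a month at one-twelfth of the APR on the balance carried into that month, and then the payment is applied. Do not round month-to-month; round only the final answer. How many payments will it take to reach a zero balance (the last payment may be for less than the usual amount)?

Monthly rate r = 14.8%/12 = 1.23333% = 0.0123333.
Recurrence: B ← B·(1+r) − £235.00.
Month 1: interest £84.56; balance after payment £6,705.56.
Month 2: interest £82.70; balance after payment £6,553.26.
Closed form: n = −ln(1 − rB₀/P)/ln(1+r) = −ln(0.64018)/ln(1.01233) ≈ 36.385, so the balance reaches zero during payment 37.

37 payments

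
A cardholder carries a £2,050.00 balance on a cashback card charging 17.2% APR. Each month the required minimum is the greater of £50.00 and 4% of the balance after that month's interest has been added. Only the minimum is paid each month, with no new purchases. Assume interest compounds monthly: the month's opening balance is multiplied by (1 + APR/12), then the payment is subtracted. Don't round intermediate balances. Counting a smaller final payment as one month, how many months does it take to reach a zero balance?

50 months

Monthly rate r = 17.2%/12 = 1.43333% = 0.0143333.
While 4% of the post-interest balance exceeds £50.00, each month B ← (B·(1+r))·(1 − 0.04), i.e. B shrinks by the factor (1+r)·0.96 = 0.97376.
This holds for months 1–20. Entering month 21 the balance is £1,204.46; 4% of the post-interest balance is now below £50.00, so the flat £50.00 minimum applies from here.
From month 21 a fixed £50.00 at rate r clears £1,204.46 in 30 more payments. Total: 20 + 30 = 50 months.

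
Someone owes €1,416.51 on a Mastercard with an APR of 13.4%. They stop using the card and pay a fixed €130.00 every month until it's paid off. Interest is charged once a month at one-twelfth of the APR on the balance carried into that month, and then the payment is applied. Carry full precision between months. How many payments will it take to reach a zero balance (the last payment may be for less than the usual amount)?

12 months

Monthly rate r = 13.4%/12 = 1.11667% = 0.0111667.
Recurrence: B ← B·(1+r) − €130.00.
Month 1: interest €15.82; balance after payment €1,302.33.
Month 2: interest €14.54; balance after payment €1,186.87.
Closed form: n = −ln(1 − rB₀/P)/ln(1+r) = −ln(0.87833)/ln(1.01117) ≈ 11.683, so the balance reaches zero during payment 12.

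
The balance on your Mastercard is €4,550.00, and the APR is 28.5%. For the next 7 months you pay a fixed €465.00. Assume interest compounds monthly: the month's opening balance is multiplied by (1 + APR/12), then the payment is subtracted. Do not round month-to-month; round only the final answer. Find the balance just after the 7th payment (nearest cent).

Monthly rate r = 28.5%/12 = 2.375% = 0.02375.
Each month: B ← B·(1+r) − €465.00.
Month 1: interest €108.06; balance after payment €4,193.06.
Month 2: interest €99.59; balance after payment €3,827.65.
Month 3: interest €90.91; balance after payment €3,453.55.
Month 4: interest €82.02; balance after payment €3,070.58.
Month 5: interest €72.93; balance after payment €2,678.50.
Month 6: interest €63.61; balance after payment €2,277.12.
Month 7: interest €54.08; balance after payment €1,866.20.

€1,866.20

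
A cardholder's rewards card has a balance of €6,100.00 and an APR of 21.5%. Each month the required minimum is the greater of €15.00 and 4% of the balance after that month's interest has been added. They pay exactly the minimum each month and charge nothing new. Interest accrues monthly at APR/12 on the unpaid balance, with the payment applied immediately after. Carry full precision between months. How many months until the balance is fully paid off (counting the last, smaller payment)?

155 months

Monthly rate r = 21.5%/12 = 1.79167% = 0.0179167.
While 4% of the post-interest balance exceeds €15.00, each month B ← (B·(1+r))·(1 − 0.04), i.e. B shrinks by the factor (1+r)·0.96 = 0.9772.
This holds for months 1–122. Entering month 123 the balance is €365.86; 4% of the post-interest balance is now below €15.00, so the flat €15.00 minimum applies from here.
From month 123 a fixed €15.00 at rate r clears €365.86 in 33 more payments. Total: 122 + 33 = 155 months.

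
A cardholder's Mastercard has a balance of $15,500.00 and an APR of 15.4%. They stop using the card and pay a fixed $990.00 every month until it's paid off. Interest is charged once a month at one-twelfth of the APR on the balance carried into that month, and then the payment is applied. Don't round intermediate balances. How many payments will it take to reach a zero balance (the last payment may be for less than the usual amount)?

Monthly rate r = 15.4%/12 = 1.28333% = 0.0128333.
Recurrence: B ← B·(1+r) − $990.00.
Month 1: interest $198.92; balance after payment $14,708.92.
Month 2: interest $188.76; balance after payment $13,907.68.
Closed form: n = −ln(1 − rB₀/P)/ln(1+r) = −ln(0.79907)/ln(1.01283) ≈ 17.590, so the balance reaches zero during payment 18.

18 months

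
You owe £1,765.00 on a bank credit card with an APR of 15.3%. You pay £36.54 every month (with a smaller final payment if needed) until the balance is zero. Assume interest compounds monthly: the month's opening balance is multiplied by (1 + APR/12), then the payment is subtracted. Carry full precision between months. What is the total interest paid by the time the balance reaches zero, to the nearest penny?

£994.47

Monthly rate r = 15.3%/12 = 1.275% = 0.01275.
Payoff takes n = ⌈−ln(1 − rB₀/P)/ln(1+r)⌉ = ⌈75.518⌉ = 76 payments; the last is £18.97.
Total paid = 75·£36.54 + £18.97 = £2,759.47.
Total interest = total paid − principal = £2,759.47 − £1,765.00 = £994.47.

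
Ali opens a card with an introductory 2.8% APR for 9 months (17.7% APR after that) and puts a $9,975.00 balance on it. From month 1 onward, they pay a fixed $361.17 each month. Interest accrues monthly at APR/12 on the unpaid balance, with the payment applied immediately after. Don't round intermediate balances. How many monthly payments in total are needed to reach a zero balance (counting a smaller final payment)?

Promo months 1–9 at r₀ = 2.8%/12 = 0.00233333; months 10+ at r₁ = 17.7%/12 = 0.01475.
After month 9: iterate B ← B·(1+r₀) − $361.17 for 9 months → $6,905.41.
Then at r₁ with $361.17/mo: n₂ = −ln(1 − r₁·B/P)/ln(1+r₁) ≈ 22.63 → 23 more payments.

32 months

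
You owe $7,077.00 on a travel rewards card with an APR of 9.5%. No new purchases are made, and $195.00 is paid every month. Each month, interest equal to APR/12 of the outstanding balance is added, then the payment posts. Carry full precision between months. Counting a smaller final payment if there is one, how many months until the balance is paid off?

Monthly rate r = 9.5%/12 = 0.791667% = 0.00791667.
Recurrence: B ← B·(1+r) − $195.00.
Month 1: interest $56.03; balance after payment $6,938.03.
Month 2: interest $54.93; balance after payment $6,797.95.
Closed form: n = −ln(1 − rB₀/P)/ln(1+r) = −ln(0.71269)/ln(1.00792) ≈ 42.954, so the balance reaches zero during payment 43.

43 payments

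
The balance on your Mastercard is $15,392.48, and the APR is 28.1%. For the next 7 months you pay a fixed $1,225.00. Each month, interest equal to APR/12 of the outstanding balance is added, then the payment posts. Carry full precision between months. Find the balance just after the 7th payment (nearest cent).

Monthly rate r = 28.1%/12 = 2.34167% = 0.0234167.
Each month: B ← B·(1+r) − $1,225.00.
Month 1: interest $360.44; balance after payment $14,527.92.
Month 2: interest $340.20; balance after payment $13,643.12.
Month 3: interest $319.48; balance after payment $12,737.59.
Month 4: interest $298.27; balance after payment $11,810.86.
Month 5: interest $276.57; balance after payment $10,862.44.
Month 6: interest $254.36; balance after payment $9,891.80.
Month 7: interest $231.63; balance after payment $8,898.43.

$8,898.43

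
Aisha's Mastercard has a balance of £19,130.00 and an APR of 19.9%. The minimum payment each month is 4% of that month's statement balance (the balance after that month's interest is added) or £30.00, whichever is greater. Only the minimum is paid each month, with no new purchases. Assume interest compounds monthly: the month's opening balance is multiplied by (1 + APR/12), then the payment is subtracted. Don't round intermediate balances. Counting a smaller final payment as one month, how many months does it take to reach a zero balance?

Monthly rate r = 19.9%/12 = 1.65833% = 0.0165833.
While 4% of the post-interest balance exceeds £30.00, each month B ← (B·(1+r))·(1 − 0.04), i.e. B shrinks by the factor (1+r)·0.96 = 0.97592.
This holds for months 1–134. Entering month 135 the balance is £729.83; 4% of the post-interest balance is now below £30.00, so the flat £30.00 minimum applies from here.
From month 135 a fixed £30.00 at rate r clears £729.83 in 32 more payments. Total: 134 + 32 = 166 months.

166 months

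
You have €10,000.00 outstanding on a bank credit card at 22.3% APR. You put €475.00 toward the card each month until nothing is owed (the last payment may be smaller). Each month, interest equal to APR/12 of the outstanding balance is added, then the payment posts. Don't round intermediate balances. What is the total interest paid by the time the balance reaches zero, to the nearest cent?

Monthly rate r = 22.3%/12 = 1.85833% = 0.0185833.
Payoff takes n = ⌈−ln(1 − rB₀/P)/ln(1+r)⌉ = ⌈26.955⌉ = 27 payments; the last is €453.69.
Total paid = 26·€475.00 + €453.69 = €12,803.69.
Total interest = total paid − principal = €12,803.69 − €10,000.00 = €2,803.69.

€2,803.69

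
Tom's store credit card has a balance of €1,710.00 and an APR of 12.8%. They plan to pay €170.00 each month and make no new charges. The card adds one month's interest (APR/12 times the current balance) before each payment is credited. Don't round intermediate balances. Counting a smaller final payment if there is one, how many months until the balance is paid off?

Monthly rate r = 12.8%/12 = 1.06667% = 0.0106667.
Recurrence: B ← B·(1+r) − €170.00.
Month 1: interest €18.24; balance after payment €1,558.24.
Month 2: interest €16.62; balance after payment €1,404.86.
Closed form: n = −ln(1 − rB₀/P)/ln(1+r) = −ln(0.89271)/ln(1.01067) ≈ 10.697, so the balance reaches zero during payment 11.

11 payments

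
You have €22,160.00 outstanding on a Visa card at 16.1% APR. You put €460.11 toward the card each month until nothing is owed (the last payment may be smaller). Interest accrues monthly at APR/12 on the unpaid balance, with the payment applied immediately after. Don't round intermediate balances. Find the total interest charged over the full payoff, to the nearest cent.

€13,708.74

Monthly rate r = 16.1%/12 = 1.34167% = 0.0134167.
Payoff takes n = ⌈−ln(1 − rB₀/P)/ln(1+r)⌉ = ⌈77.957⌉ = 78 payments; the last is €440.27.
Total paid = 77·€460.11 + €440.27 = €35,868.74.
Total interest = total paid − principal = €35,868.74 − €22,160.00 = €13,708.74.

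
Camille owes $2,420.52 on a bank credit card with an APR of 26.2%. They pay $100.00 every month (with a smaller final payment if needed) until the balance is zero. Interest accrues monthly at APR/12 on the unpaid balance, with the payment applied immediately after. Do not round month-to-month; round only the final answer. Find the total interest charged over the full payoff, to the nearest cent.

Monthly rate r = 26.2%/12 = 2.18333% = 0.0218333.
Payoff takes n = ⌈−ln(1 − rB₀/P)/ln(1+r)⌉ = ⌈34.808⌉ = 35 payments; the last is $80.95.
Total paid = 34·$100.00 + $80.95 = $3,480.95.
Total interest = total paid − principal = $3,480.95 − $2,420.52 = $1,060.43.

$1,060.43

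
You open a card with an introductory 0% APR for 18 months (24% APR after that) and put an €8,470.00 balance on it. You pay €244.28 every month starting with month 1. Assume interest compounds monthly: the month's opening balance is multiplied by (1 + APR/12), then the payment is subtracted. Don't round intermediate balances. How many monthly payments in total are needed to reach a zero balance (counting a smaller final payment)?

39 months

Promo months 1–18 at r₀ = 0%/12 = 0; months 19+ at r₁ = 24%/12 = 0.02.
After month 18 (no interest yet): B = €8,470.00 − 18·€244.28 = €4,072.96.
Then at r₁ with €244.28/mo: n₂ = −ln(1 − r₁·B/P)/ln(1+r₁) ≈ 20.49 → 21 more payments.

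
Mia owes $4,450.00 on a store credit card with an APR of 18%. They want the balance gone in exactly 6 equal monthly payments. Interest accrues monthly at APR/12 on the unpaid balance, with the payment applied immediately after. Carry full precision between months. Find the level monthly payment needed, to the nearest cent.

Monthly rate r = 18%/12 = 1.5% = 0.015.
Level-payment amortization: P = B₀·r / (1 − (1+r)^(−n)) = 4450.00·0.015 / (1 − 1.015^(−6)).
Denominator 1 − (1+r)^(−6) = 0.0854578075.
P = 66.75 / 0.0854578075 ≈ 781.09.

$781.09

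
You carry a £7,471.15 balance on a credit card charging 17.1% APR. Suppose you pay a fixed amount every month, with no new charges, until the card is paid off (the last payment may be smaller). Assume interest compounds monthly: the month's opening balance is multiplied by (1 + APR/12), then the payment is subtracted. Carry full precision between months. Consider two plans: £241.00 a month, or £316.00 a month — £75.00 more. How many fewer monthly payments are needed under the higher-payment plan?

Monthly rate r = 17.1%/12 = 1.425% = 0.01425.
At £241.00/mo: n = ⌈−ln(1 − rB₀/P)/ln(1+r)⌉ = 42 payments (last £48.61); total interest = total paid − £7,471.15 = £2,458.46.
At £316.00/mo: 30 payments (last £11.53); total interest £1,704.38.
Payments saved = 42 − 30 = 12.

12 fewer payments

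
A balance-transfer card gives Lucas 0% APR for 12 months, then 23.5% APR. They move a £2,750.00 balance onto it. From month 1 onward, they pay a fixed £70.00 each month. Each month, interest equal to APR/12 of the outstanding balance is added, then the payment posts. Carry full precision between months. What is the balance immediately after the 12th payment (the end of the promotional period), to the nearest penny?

Promo months 1–12 at r₀ = 0%/12 = 0; months 13+ at r₁ = 23.5%/12 = 0.0195833.
After month 12 (no interest yet): B = £2,750.00 − 12·£70.00 = £1,910.00.

£1,910.00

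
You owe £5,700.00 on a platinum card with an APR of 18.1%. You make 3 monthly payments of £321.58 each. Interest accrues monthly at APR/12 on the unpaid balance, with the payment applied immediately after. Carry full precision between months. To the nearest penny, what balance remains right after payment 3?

Monthly rate r = 18.1%/12 = 1.50833% = 0.0150833.
Each month: B ← B·(1+r) − £321.58.
Month 1: interest £85.98; balance after payment £5,464.40.
Month 2: interest £82.42; balance after payment £5,225.24.
Month 3: interest £78.81; balance after payment £4,982.47.

£4,982.47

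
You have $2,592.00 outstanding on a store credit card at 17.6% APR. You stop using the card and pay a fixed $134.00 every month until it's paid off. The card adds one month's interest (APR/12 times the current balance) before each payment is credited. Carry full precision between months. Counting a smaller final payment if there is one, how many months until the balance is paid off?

Monthly rate r = 17.6%/12 = 1.46667% = 0.0146667.
Recurrence: B ← B·(1+r) − $134.00.
Month 1: interest $38.02; balance after payment $2,496.02.
Month 2: interest $36.61; balance after payment $2,398.62.
Closed form: n = −ln(1 − rB₀/P)/ln(1+r) = −ln(0.7163)/ln(1.01467) ≈ 22.916, so the balance reaches zero during payment 23.

23 months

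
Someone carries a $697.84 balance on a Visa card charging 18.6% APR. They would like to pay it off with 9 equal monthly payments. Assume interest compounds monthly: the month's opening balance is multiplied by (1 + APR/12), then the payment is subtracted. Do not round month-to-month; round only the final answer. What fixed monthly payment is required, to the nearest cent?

Monthly rate r = 18.6%/12 = 1.55% = 0.0155.
Level-payment amortization: P = B₀·r / (1 − (1+r)^(−n)) = 697.84·0.0155 / (1 − 1.0155^(−9)).
Denominator 1 − (1+r)^(−9) = 0.129275729.
P = 10.8165 / 0.129275729 ≈ 83.67.

$83.67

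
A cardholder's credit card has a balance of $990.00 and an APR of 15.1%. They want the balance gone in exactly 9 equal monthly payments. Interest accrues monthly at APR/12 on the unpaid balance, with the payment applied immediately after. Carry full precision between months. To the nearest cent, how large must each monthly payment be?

$117.04

Monthly rate r = 15.1%/12 = 1.25833% = 0.0125833.
Level-payment amortization: P = B₀·r / (1 − (1+r)^(−n)) = 990.00·0.0125833 / (1 − 1.01258^(−9)).
Denominator 1 − (1+r)^(−9) = 0.106441425.
P = 12.4575 / 0.106441425 ≈ 117.04.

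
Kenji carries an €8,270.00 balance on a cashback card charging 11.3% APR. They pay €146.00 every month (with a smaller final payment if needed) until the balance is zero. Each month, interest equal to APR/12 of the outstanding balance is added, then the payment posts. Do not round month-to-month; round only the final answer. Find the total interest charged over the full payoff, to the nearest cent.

Monthly rate r = 11.3%/12 = 0.941667% = 0.00941667.
Payoff takes n = ⌈−ln(1 − rB₀/P)/ln(1+r)⌉ = ⌈81.330⌉ = 82 payments; the last is €48.34.
Total paid = 81·€146.00 + €48.34 = €11,874.34.
Total interest = total paid − principal = €11,874.34 − €8,270.00 = €3,604.34.

€3,604.34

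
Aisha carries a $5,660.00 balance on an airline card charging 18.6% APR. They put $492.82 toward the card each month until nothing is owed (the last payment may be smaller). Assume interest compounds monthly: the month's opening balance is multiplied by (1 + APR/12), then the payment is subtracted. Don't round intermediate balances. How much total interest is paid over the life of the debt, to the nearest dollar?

$622

Monthly rate r = 18.6%/12 = 1.55% = 0.0155.
Payoff takes n = ⌈−ln(1 − rB₀/P)/ln(1+r)⌉ = ⌈12.745⌉ = 13 payments; the last is $367.95.
Total paid = 12·$492.82 + $367.95 = $6,281.79.
Total interest = total paid − principal = $6,281.79 − $5,660.00 = $621.79.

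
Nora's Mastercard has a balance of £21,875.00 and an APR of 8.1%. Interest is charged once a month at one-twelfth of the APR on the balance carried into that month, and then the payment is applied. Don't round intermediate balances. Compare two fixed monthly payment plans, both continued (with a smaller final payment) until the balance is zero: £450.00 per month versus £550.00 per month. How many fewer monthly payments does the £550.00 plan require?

13 fewer payments

Monthly rate r = 8.1%/12 = 0.675% = 0.00675.
At £450.00/mo: n = ⌈−ln(1 − rB₀/P)/ln(1+r)⌉ = 60 payments (last £51.73); total interest = total paid − £21,875.00 = £4,726.73.
At £550.00/mo: 47 payments (last £258.38); total interest £3,683.38.
Payments saved = 60 − 47 = 13.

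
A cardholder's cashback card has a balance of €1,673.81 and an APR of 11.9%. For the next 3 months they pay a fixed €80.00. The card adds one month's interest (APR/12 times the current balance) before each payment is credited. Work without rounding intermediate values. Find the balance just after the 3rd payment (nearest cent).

Monthly rate r = 11.9%/12 = 0.991667% = 0.00991667.
Each month: B ← B·(1+r) − €80.00.
Month 1: interest €16.60; balance after payment €1,610.41.
Month 2: interest €15.97; balance after payment €1,546.38.
Month 3: interest €15.33; balance after payment €1,481.71.

€1,481.71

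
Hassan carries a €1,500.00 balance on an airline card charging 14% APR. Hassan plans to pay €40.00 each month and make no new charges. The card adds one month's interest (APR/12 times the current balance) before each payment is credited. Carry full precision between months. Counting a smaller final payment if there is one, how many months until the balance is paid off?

Monthly rate r = 14%/12 = 1.16667% = 0.0116667.
Recurrence: B ← B·(1+r) − €40.00.
Month 1: interest €17.50; balance after payment €1,477.50.
Month 2: interest €17.24; balance after payment €1,454.74.
Closed form: n = −ln(1 − rB₀/P)/ln(1+r) = −ln(0.5625)/ln(1.01167) ≈ 49.604, so the balance reaches zero during payment 50.

50 months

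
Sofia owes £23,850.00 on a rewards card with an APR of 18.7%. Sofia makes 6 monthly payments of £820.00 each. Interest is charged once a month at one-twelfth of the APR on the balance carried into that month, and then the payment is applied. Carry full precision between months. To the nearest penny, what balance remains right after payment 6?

£21,052.97

Monthly rate r = 18.7%/12 = 1.55833% = 0.0155833.
Each month: B ← B·(1+r) − £820.00.
Month 1: interest £371.66; balance after payment £23,401.66.
Month 2: interest £364.68; balance after payment £22,946.34.
Month 3: interest £357.58; balance after payment £22,483.92.
Month 4: interest £350.37; balance after payment £22,014.29.
Month 5: interest £343.06; balance after payment £21,537.35.
Month 6: interest £335.62; balance after payment £21,052.97.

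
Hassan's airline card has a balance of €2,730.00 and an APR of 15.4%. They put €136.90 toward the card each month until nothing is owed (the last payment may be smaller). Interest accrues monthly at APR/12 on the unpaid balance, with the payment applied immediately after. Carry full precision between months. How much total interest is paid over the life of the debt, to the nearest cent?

Monthly rate r = 15.4%/12 = 1.28333% = 0.0128333.
Payoff takes n = ⌈−ln(1 − rB₀/P)/ln(1+r)⌉ = ⌈23.181⌉ = 24 payments; the last is €24.97.
Total paid = 23·€136.90 + €24.97 = €3,173.67.
Total interest = total paid − principal = €3,173.67 − €2,730.00 = €443.67.

€443.67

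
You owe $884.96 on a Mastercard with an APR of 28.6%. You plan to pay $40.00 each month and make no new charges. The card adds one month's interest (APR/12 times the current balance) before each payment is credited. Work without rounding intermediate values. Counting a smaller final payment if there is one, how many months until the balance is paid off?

Monthly rate r = 28.6%/12 = 2.38333% = 0.0238333.
Recurrence: B ← B·(1+r) − $40.00.
Month 1: interest $21.09; balance after payment $866.05.
Month 2: interest $20.64; balance after payment $846.69.
Closed form: n = −ln(1 − rB₀/P)/ln(1+r) = −ln(0.47271)/ln(1.02383) ≈ 31.811, so the balance reaches zero during payment 32.

32 payments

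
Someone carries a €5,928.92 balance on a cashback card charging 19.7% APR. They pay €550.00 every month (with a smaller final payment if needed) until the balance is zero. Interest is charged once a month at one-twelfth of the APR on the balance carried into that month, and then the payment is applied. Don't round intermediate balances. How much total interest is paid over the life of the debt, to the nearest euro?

Monthly rate r = 19.7%/12 = 1.64167% = 0.0164167.
Payoff takes n = ⌈−ln(1 − rB₀/P)/ln(1+r)⌉ = ⌈11.961⌉ = 12 payments; the last is €528.60.
Total paid = 11·€550.00 + €528.60 = €6,578.60.
Total interest = total paid − principal = €6,578.60 − €5,928.92 = €649.68.

€650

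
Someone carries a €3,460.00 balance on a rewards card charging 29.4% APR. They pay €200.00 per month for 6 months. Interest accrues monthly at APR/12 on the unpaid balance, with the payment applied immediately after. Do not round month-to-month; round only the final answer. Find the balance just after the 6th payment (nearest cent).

€2,724.86

Monthly rate r = 29.4%/12 = 2.45% = 0.0245.
Each month: B ← B·(1+r) − €200.00.
Month 1: interest €84.77; balance after payment €3,344.77.
Month 2: interest €81.95; balance after payment €3,226.72.
Month 3: interest €79.05; balance after payment €3,105.77.
Month 4: interest €76.09; balance after payment €2,981.86.
Month 5: interest €73.06; balance after payment €2,854.92.
Month 6: interest €69.95; balance after payment €2,724.86.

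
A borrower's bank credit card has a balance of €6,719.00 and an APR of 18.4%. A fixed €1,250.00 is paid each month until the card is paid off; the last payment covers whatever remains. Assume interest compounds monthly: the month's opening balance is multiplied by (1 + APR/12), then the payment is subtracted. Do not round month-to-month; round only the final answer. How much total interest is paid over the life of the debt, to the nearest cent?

Monthly rate r = 18.4%/12 = 1.53333% = 0.0153333.
Payoff takes n = ⌈−ln(1 − rB₀/P)/ln(1+r)⌉ = ⌈5.653⌉ = 6 payments; the last is €817.89.
Total paid = 5·€1,250.00 + €817.89 = €7,067.89.
Total interest = total paid − principal = €7,067.89 − €6,719.00 = €348.89.

€348.89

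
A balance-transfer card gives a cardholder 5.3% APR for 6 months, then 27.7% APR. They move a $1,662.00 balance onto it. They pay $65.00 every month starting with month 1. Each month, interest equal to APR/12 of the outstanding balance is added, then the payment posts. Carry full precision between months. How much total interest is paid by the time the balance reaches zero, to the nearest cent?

$515.07

Promo months 1–6 at r₀ = 5.3%/12 = 0.00441667; months 7+ at r₁ = 27.7%/12 = 0.0230833.
After month 6: iterate B ← B·(1+r₀) − $65.00 for 6 months → $1,312.20.
Then at r₁ with $65.00/mo: n₂ = −ln(1 − r₁·B/P)/ln(1+r₁) ≈ 27.49 → 28 more payments.
Total paid = 33·$65.00 + $32.07 = $2,177.07; interest = $2,177.07 − $1,662.00 = $515.07.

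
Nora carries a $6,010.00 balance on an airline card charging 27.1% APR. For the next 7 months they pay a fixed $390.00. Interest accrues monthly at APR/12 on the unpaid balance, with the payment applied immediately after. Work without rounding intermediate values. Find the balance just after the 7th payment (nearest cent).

$4,104.85

Monthly rate r = 27.1%/12 = 2.25833% = 0.0225833.
Each month: B ← B·(1+r) − $390.00.
Month 1: interest $135.73; balance after payment $5,755.73.
Month 2: interest $129.98; balance after payment $5,495.71.
Month 3: interest $124.11; balance after payment $5,229.82.
Month 4: interest $118.11; balance after payment $4,957.93.
Month 5: interest $111.97; balance after payment $4,679.89.
Month 6: interest $105.69; balance after payment $4,395.58.
Month 7: interest $99.27; balance after payment $4,104.85.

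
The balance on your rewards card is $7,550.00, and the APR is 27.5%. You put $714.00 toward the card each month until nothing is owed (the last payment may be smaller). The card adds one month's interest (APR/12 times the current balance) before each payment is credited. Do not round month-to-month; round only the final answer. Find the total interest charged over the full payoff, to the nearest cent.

$1,196.16

Monthly rate r = 27.5%/12 = 2.29167% = 0.0229167.
Payoff takes n = ⌈−ln(1 − rB₀/P)/ln(1+r)⌉ = ⌈12.247⌉ = 13 payments; the last is $178.16.
Total paid = 12·$714.00 + $178.16 = $8,746.16.
Total interest = total paid − principal = $8,746.16 − $7,550.00 = $1,196.16.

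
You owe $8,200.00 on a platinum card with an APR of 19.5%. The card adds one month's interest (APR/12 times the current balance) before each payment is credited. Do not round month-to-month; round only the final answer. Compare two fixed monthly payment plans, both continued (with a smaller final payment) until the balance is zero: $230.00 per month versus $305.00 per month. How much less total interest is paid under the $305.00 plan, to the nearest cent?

$1,489.64

Monthly rate r = 19.5%/12 = 1.625% = 0.01625.
At $230.00/mo: n = ⌈−ln(1 − rB₀/P)/ln(1+r)⌉ = 54 payments (last $166.20); total interest = total paid − $8,200.00 = $4,156.20.
At $305.00/mo: 36 payments (last $191.56); total interest $2,666.56.
Interest saved = $4,156.20 − $2,666.56 = $1,489.64.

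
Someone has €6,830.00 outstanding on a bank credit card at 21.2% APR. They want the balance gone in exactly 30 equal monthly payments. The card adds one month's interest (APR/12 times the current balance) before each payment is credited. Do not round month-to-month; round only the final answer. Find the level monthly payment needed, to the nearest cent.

€295.26

Monthly rate r = 21.2%/12 = 1.76667% = 0.0176667.
Level-payment amortization: P = B₀·r / (1 − (1+r)^(−n)) = 6830.00·0.0176667 / (1 − 1.01767^(−30)).
Denominator 1 − (1+r)^(−30) = 0.408665098.
P = 120.663 / 0.408665098 ≈ 295.26.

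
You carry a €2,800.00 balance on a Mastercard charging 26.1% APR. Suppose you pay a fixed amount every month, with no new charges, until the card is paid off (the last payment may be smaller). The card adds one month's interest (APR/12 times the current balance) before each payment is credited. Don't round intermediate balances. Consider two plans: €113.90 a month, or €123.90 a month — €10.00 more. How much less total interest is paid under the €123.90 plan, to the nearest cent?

Monthly rate r = 26.1%/12 = 2.175% = 0.02175.
At €113.90/mo: n = ⌈−ln(1 − rB₀/P)/ln(1+r)⌉ = 36 payments (last €63.50); total interest = total paid − €2,800.00 = €1,250.00.
At €123.90/mo: 32 payments (last €53.98); total interest €1,094.88.
Interest saved = €1,250.00 − €1,094.88 = €155.12.

€155.12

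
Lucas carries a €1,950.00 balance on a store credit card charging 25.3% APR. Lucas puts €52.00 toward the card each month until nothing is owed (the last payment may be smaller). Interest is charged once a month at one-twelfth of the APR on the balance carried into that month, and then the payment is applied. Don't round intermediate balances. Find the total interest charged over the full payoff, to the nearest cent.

Monthly rate r = 25.3%/12 = 2.10833% = 0.0210833.
Payoff takes n = ⌈−ln(1 − rB₀/P)/ln(1+r)⌉ = ⌈74.943⌉ = 75 payments; the last is €49.08.
Total paid = 74·€52.00 + €49.08 = €3,897.08.
Total interest = total paid − principal = €3,897.08 − €1,950.00 = €1,947.08.

€1,947.08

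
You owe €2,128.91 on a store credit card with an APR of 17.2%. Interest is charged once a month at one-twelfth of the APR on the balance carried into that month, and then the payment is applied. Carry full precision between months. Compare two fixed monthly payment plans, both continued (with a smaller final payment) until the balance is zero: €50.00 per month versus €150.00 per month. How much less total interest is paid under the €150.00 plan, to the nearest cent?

€913.60

Monthly rate r = 17.2%/12 = 1.43333% = 0.0143333.
At €50.00/mo: n = ⌈−ln(1 − rB₀/P)/ln(1+r)⌉ = 67 payments (last €10.82); total interest = total paid − €2,128.91 = €1,181.91.
At €150.00/mo: 16 payments (last €147.22); total interest €268.31.
Interest saved = €1,181.91 − €268.31 = €913.60.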